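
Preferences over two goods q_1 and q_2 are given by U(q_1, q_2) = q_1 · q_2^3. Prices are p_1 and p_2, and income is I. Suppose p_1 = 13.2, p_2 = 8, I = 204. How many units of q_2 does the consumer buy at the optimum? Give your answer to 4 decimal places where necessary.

q_2* = 19.125

MU_q_1/MU_q_2 = (q_2)/(3·q_1); tangency sets this equal to p_1/p_2.
So p_2·q_2 = 3·p_1·q_1; combined with the budget, a share 0.25 of income goes to q_1.
Demand: q_1*(p_1,p_2,I) = 0.25·I/p_1 and q_2* = 0.75·I/p_2.
At p_1=13.2, p_2=8, I=204: q_2* = 0.75·204/8 = 19.125.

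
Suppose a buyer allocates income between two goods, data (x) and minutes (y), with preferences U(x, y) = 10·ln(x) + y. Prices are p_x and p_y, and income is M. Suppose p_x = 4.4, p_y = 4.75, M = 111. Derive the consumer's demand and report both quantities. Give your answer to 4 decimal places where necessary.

x* = 10.7955, y* = 13.3684

At the given prices: x* = 10·4.75/4.4 = 10.7955, and y* = 13.3684.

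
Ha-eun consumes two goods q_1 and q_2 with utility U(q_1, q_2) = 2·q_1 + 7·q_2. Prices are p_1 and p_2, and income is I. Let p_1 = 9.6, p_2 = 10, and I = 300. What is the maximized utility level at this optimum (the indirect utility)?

V = 210

Perfect substitutes: compare marginal utility per dollar. 2/p_1 vs 7/p_2 → 0.2083 vs 0.7.
q_2 gives more utility per dollar, so spend all income on q_2: q_2* = I/p_2, q_1* = 0.
Numerically: q_1* = 0, q_2* = 30.
Utility at the optimum: U(0, 30) = 210.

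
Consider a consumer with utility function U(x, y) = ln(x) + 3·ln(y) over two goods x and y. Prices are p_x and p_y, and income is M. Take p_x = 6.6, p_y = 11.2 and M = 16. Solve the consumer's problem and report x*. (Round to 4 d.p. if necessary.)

MU_x/MU_y = (y)/(3·x); tangency sets this equal to p_x/p_y.
So p_y·y = 3·p_x·x; combined with the budget, a share 0.25 of income goes to x.
Demand: x*(p_x,p_y,M) = 0.25·M/p_x and y* = 0.75·M/p_y.
At p_x=6.6, p_y=11.2, M=16: x* = 0.25·16/6.6 = 0.6061.

x* = 0.6061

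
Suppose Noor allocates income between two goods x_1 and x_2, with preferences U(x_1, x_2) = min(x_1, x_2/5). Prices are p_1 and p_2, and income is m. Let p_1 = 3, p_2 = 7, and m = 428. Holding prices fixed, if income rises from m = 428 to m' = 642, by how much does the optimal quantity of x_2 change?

With perfect complements, no substitution: consume in ratio x_1:x_2 = 1:5.
Budget: p_1·x_1 + p_2·5·x_1 = m, so (p_1 + 5·p_2)·x_1 = m.
Demand: x_1*(p_1,p_2,m) = m/(p_1 + 5·p_2), x_2* = 5·m/(p_1 + 5·p_2).
Here 3 + 5·7 = 38, giving x_2* = 56.3158.
At m' = 642: x_2* = 84.4737. Change: 84.4737 − 56.3158 = 28.1579.

Δx_2* = 28.1579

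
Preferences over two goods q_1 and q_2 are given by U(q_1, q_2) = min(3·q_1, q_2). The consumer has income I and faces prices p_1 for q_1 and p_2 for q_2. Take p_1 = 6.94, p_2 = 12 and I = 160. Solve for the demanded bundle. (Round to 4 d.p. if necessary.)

With perfect complements, no substitution: consume in ratio q_1:q_2 = 1:3.
Budget: p_1·q_1 + p_2·3·q_1 = I, so (p_1 + 3·p_2)·q_1 = I.
Demand: q_1*(p_1,p_2,I) = I/(p_1 + 3·p_2), q_2* = 3·I/(p_1 + 3·p_2).
Here 6.94 + 3·12 = 42.94, giving q_1* = 3.7261 and q_2* = 11.1784.

q_1* = 3.7261, q_2* = 11.1784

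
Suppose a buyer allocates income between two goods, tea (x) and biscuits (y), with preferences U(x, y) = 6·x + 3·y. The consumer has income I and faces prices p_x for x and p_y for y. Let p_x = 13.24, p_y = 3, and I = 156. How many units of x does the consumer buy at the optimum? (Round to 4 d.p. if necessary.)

Perfect substitutes: compare marginal utility per dollar. 6/p_x vs 3/p_y → 0.4532 vs 1.
y gives more utility per dollar, so spend all income on y: y* = I/p_y, x* = 0.
Numerically: x* = 0, y* = 52.

x* = 0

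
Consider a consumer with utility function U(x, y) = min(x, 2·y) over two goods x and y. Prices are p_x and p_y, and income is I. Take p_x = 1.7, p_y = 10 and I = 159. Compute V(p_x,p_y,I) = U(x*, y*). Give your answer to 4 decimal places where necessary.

V = 23.7313

Leontief preferences: the optimum is at the kink where x/2 = y/1, i.e. y = (1/2)·x.
Budget: p_x·x + p_y·(1/2)·x = I, so (2·p_x + p_y)·x = 2·I.
Demand: x*(p_x,p_y,I) = 2·I/(2·p_x + p_y), y* = I/(2·p_x + p_y).
Here 2·1.7 + 10 = 13.4, giving x* = 23.7313 and y* = 11.8657.
Utility at the optimum: U(23.7313, 11.8657) = 23.7313.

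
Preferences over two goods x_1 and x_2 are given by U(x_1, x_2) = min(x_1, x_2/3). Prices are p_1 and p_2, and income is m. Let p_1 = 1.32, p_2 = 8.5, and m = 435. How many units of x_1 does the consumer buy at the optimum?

x_1* = 16.2192

With perfect complements, no substitution: consume in ratio x_1:x_2 = 1:3.
Budget: p_1·x_1 + p_2·3·x_1 = m, so (p_1 + 3·p_2)·x_1 = m.
Demand: x_1*(p_1,p_2,m) = m/(p_1 + 3·p_2), x_2* = 3·m/(p_1 + 3·p_2).
Here 1.32 + 3·8.5 = 26.82, giving x_1* = 16.2192.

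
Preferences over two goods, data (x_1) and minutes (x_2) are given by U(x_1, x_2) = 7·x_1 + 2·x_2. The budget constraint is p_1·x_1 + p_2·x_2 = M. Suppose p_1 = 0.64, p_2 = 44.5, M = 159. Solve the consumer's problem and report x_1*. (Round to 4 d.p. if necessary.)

Perfect substitutes: compare marginal utility per dollar. 7/p_1 vs 2/p_2 → 10.9375 vs 0.0449.
x_1 gives more utility per dollar, so spend all income on x_1: x_1* = M/p_1, x_2* = 0.
Numerically: x_1* = 248.4375, x_2* = 0.

x_1* = 248.4375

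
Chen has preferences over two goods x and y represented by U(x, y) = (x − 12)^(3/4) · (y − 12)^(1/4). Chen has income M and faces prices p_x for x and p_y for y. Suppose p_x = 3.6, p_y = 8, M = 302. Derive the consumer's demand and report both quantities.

This is Cobb-Douglas in (x−12, y−12): tangency gives 0.75·p_y·(y−12) = 0.25·p_x·(x−12).
After buying the subsistence bundle (12, 12), a share 0.75 of the remaining income goes to x: x* = 12 + 0.75·(M − 12p_x − 12p_y)/p_x.
Discretionary income = 302 − 12·3.6 − 12·8 = 162.8; x* = 12 + 0.75·162.8/3.6 = 45.9167; y* = 12 + 0.25·162.8/8 = 17.0875.

x* = 45.9167, y* = 17.0875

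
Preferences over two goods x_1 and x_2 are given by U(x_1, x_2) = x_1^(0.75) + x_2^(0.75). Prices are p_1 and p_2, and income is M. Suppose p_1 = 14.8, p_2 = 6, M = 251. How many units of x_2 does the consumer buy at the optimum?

MRS = MU_x_1/MU_x_2 = (x_2/x_1)^(0.25). Set equal to p_1/p_2.
Solve for the ratio: x_2/x_1 = [p_1/p_2]^(4).
Substitute x_2 = (x_2/x_1)·x_1 into the budget: x_1* = M/(p_1 + p_2·(x_2/x_1)).
Numerically x_2/x_1 = 37.020464, so x_1* = 251/(14.8 + 6·37.020464) = 1.0594 and x_2* = 37.020464·1.0594 = 39.2201.

x_2* = 39.2201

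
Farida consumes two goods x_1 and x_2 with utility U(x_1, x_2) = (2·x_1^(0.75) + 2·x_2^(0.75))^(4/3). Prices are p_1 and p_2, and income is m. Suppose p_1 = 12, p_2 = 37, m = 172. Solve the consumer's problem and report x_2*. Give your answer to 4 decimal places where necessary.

x_2* = 0.1534

MRS = MU_x_1/MU_x_2 = (x_2/x_1)^(0.25). Set equal to p_1/p_2.
Solve for the ratio: x_2/x_1 = [p_1/p_2]^(4).
With the ratio pinned down, the budget gives x_1* = m/(p_1 + p_2·(x_2/x_1)) and x_2* = (x_2/x_1)·x_1*.
Numerically x_2/x_1 = 0.011064, so x_1* = 172/(12 + 37·0.011064) = 13.8605 and x_2* = 0.011064·13.8605 = 0.1534.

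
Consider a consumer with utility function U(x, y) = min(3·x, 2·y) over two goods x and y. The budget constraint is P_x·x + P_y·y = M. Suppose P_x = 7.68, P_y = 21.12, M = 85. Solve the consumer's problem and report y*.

Demand: x*(P_x,P_y,M) = 2·M/(2·P_x + 3·P_y), y* = 3·M/(2·P_x + 3·P_y).
Here 2·7.68 + 3·21.12 = 78.72, giving y* = 3.2393.

y* = 3.2393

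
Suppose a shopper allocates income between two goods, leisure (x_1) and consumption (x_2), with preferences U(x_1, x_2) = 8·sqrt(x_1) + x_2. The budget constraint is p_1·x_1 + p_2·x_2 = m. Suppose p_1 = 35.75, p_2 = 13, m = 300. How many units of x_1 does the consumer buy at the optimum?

Utility is quasi-linear in x_2; the FOC for x_1 is 4/√x_1 = p_1/p_2.
Thus x_1* = (4·p_2/p_1)² — independent of m — with the rest of income spent on x_2.
Plugging in: x_1* = (4·13/35.75)² = 2.1157.

x_1* = 2.1157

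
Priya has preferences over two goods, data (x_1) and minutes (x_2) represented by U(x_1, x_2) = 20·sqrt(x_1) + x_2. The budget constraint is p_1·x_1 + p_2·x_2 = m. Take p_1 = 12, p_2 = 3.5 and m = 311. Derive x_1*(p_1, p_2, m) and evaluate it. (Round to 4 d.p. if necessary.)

x_1* = 8.5069

Set MRS = p_1/p_2: 10·x_1^(−1/2) = p_1/p_2.
Solve: √x_1 = 10·p_2/p_1, so x_1*(p_1,p_2) = (10·p_2/p_1)², and x_2* = (m − p_1·x_1*)/p_2.
Plugging in: x_1* = (10·3.5/12)² = 8.5069.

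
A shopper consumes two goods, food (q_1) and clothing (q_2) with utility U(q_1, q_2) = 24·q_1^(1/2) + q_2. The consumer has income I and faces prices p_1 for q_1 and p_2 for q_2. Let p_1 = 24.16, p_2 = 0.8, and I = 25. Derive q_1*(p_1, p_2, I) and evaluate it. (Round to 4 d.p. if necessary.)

q_1* = 0.1579

Set MRS = p_1/p_2: 12·q_1^(−1/2) = p_1/p_2.
Thus q_1* = (12·p_2/p_1)² — independent of I — with the rest of income spent on q_2.
Plugging in: q_1* = (12·0.8/24.16)² = 0.1579.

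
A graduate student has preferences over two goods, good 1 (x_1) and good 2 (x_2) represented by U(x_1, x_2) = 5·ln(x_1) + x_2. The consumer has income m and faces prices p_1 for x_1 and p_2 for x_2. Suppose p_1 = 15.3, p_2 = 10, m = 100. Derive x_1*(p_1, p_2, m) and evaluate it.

MU_x_1 = 5/x_1, MU_x_2 = 1. Tangency: 5/x_1 = p_1/p_2.
So x_1*(p_1,p_2) = 5·p_2/p_1, independent of income; and x_2* = (m − 5·p_2)/p_2.
At the given prices: x_1* = 5·10/15.3 = 3.268.

x_1* = 3.268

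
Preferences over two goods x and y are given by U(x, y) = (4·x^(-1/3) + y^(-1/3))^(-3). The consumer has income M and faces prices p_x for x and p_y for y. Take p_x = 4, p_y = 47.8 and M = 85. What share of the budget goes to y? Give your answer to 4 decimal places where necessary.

MU_x ∝ 4·x^(-4/3), MU_y ∝ y^(-4/3), so MRS = 4·(y/x)^(4/3) = p_x/p_y.
Solve for the ratio: y/x = [(1/4)·p_x/p_y]^(0.75).
With the ratio pinned down, the budget gives x* = M/(p_x + p_y·(y/x)) and y* = (y/x)·x*.
Numerically y/x = 0.055008, so x* = 85/(4 + 47.8·0.055008) = 12.8217 and y* = 0.055008·12.8217 = 0.7053.
Expenditure on y: 47.8·0.7053 = 33.7133; share = 0.3966.

share on y = 0.3966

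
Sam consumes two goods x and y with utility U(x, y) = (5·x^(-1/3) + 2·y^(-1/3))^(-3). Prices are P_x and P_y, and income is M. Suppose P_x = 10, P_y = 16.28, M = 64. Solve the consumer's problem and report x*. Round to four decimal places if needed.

x* = 4.0813

MRS = MU_x/MU_y = (5/2)·(y/x)^(4/3). Set equal to P_x/P_y.
Solve for the ratio: y/x = [(2/5)·P_x/P_y]^(0.75).
With the ratio pinned down, the budget gives x* = M/(P_x + P_y·(y/x)) and y* = (y/x)·x*.
Numerically y/x = 0.348983, so x* = 64/(10 + 16.28·0.348983) = 4.0813.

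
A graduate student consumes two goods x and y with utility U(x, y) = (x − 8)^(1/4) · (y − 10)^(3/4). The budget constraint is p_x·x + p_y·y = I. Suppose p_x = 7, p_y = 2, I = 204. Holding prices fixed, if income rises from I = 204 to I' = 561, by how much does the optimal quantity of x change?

Let x' = x−8, y' = y−10. MRS = (1/3)·y'/x' = p_x/p_y.
After buying the subsistence bundle (8, 10), a share 0.25 of the remaining income goes to x: x* = 8 + 0.25·(I − 8p_x − 10p_y)/p_x.
Discretionary income = 204 − 8·7 − 10·2 = 128; x* = 8 + 0.25·128/7 = 12.5714.
At I' = 561: x* = 25.3214. Change: 25.3214 − 12.5714 = 12.75.

Δx* = 12.75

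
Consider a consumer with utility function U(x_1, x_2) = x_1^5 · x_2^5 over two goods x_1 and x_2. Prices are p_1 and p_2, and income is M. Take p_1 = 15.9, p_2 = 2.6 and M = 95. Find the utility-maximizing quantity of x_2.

Tangency: MRS = x_2/x_1 = p_1/p_2.
So 5·p_2·x_2 = 5·p_1·x_1; combined with the budget, a share 0.5 of income goes to x_1.
Demand: x_1*(p_1,p_2,M) = 0.5·M/p_1 and x_2* = 0.5·M/p_2.
At p_1=15.9, p_2=2.6, M=95: x_2* = 0.5·95/2.6 = 18.2692.

x_2* = 18.2692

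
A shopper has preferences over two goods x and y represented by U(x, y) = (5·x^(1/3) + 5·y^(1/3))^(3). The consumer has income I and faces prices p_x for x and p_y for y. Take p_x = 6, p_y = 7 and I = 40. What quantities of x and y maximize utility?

x* = 3.4617, y* = 2.7471

MRS = MU_x/MU_y = (y/x)^(2/3). Set equal to p_x/p_y.
Solve for the ratio: y/x = [p_x/p_y]^(1.5).
Substitute y = (y/x)·x into the budget: x* = I/(p_x + p_y·(y/x)).
Numerically y/x = 0.79356, so x* = 40/(6 + 7·0.79356) = 3.4617 and y* = 0.79356·3.4617 = 2.7471.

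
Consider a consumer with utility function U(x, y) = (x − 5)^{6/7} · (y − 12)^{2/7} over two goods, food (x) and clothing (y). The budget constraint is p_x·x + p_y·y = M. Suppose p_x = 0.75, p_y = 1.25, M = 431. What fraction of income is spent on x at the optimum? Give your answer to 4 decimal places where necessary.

Let x' = x−5, y' = y−12. MRS = 3·y'/x' = p_x/p_y.
Substituting into the budget: x* = 5 + 0.75·(M − 5·p_x − 12·p_y)/p_x, and y* = 12 + 0.25·(…)/p_y.
Discretionary income = 431 − 5·0.75 − 12·1.25 = 412.25; x* = 5 + 0.75·412.25/0.75 = 417.25; y* = 12 + 0.25·412.25/1.25 = 94.45.
Expenditure on x: 0.75·417.25 = 312.9375; share = 0.7261.

share on x = 0.7261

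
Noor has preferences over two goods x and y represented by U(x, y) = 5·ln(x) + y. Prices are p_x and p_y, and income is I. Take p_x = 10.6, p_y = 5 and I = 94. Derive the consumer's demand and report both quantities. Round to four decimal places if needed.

At the given prices: x* = 5·5/10.6 = 2.3585, and y* = 13.8.

x* = 2.3585, y* = 13.8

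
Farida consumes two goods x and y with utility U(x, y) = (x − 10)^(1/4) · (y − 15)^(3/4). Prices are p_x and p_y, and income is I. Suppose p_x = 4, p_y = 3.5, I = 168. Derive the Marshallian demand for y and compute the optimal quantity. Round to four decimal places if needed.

Substituting into the budget: x* = 10 + 0.25·(I − 10·p_x − 15·p_y)/p_x, and y* = 15 + 0.75·(…)/p_y.
Discretionary income = 168 − 10·4 − 15·3.5 = 75.5; y* = 15 + 0.75·75.5/3.5 = 31.1786.

y* = 31.1786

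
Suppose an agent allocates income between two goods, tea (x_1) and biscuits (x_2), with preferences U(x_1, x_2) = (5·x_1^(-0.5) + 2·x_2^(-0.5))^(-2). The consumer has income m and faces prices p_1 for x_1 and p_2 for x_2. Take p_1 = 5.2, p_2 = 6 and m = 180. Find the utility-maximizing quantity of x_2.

Numerically x_2/x_1 = 0.493486, so x_1* = 180/(5.2 + 6·0.493486) = 22.0563 and x_2* = 0.493486·22.0563 = 10.8845.

x_2* = 10.8845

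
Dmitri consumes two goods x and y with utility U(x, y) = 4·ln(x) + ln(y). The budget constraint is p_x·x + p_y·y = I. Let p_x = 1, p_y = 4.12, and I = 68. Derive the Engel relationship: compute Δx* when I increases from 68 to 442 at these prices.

Δx* = 299.2

Demand: x*(p_x,p_y,I) = 0.8·I/p_x and y* = 0.2·I/p_y.
At p_x=1, p_y=4.12, I=68: x* = 0.8·68/1 = 54.4.
At I' = 442: x* = 353.6. Change: 353.6 − 54.4 = 299.2.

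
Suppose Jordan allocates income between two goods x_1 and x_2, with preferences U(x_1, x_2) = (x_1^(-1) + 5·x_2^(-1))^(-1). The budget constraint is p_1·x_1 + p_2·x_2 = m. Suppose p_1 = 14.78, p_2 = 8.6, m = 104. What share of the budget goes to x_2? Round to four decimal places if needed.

share on x_2 = 0.6304

MRS = MU_x_1/MU_x_2 = (1/5)·(x_2/x_1)^(2). Set equal to p_1/p_2.
Hence x_2/x_1 = (5·p_1/p_2)^(1/(2)), i.e. raised to the 0.5 power.
With the ratio pinned down, the budget gives x_1* = m/(p_1 + p_2·(x_2/x_1)) and x_2* = (x_2/x_1)·x_1*.
Numerically x_2/x_1 = 2.931386, so x_1* = 104/(14.78 + 8.6·2.931386) = 2.6007 and x_2* = 2.931386·2.6007 = 7.6235.
Expenditure on x_2: 8.6·7.6235 = 65.5623; share = 0.6304.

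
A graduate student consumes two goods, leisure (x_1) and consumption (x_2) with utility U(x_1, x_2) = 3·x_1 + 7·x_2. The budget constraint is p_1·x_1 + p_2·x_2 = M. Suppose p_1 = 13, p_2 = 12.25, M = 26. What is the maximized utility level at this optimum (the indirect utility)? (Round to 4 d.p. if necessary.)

V = 14.8571

Perfect substitutes: compare marginal utility per dollar. 3/p_1 vs 7/p_2 → 0.2308 vs 0.5714.
x_2 gives more utility per dollar, so spend all income on x_2: x_2* = M/p_2, x_1* = 0.
Numerically: x_1* = 0, x_2* = 2.1224.
Utility at the optimum: U(0, 2.1224) = 14.8571.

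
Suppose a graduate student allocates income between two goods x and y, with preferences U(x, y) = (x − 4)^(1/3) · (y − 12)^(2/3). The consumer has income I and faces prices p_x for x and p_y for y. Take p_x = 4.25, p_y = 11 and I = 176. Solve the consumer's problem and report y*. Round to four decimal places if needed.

This is Cobb-Douglas in (x−4, y−12): tangency gives 1/3·p_y·(y−12) = 2/3·p_x·(x−4).
Substituting into the budget: x* = 4 + 1/3·(I − 4·p_x − 12·p_y)/p_x, and y* = 12 + 2/3·(…)/p_y.
Discretionary income = 176 − 4·4.25 − 12·11 = 27; y* = 12 + 2/3·27/11 = 13.6364.

y* = 13.6364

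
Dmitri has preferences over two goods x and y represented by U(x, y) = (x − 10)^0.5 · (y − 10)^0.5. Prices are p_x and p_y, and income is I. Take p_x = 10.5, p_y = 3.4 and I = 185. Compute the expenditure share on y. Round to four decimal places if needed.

This is Cobb-Douglas in (x−10, y−10): tangency gives 0.5·p_y·(y−10) = 0.5·p_x·(x−10).
After buying the subsistence bundle (10, 10), a share 0.5 of the remaining income goes to x: x* = 10 + 0.5·(I − 10p_x − 10p_y)/p_x.
Discretionary income = 185 − 10·10.5 − 10·3.4 = 46; x* = 10 + 0.5·46/10.5 = 12.1905; y* = 10 + 0.5·46/3.4 = 16.7647.
Expenditure on y: 3.4·16.7647 = 57; share = 0.3081.

share on y = 0.3081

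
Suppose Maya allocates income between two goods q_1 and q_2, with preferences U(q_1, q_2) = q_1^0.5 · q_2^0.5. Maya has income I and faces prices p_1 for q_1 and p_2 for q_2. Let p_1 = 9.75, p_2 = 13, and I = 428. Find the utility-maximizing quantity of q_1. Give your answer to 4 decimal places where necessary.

q_1* = 21.9487

Demand: q_1*(p_1,p_2,I) = 0.5·I/p_1 and q_2* = 0.5·I/p_2.
At p_1=9.75, p_2=13, I=428: q_1* = 0.5·428/9.75 = 21.9487.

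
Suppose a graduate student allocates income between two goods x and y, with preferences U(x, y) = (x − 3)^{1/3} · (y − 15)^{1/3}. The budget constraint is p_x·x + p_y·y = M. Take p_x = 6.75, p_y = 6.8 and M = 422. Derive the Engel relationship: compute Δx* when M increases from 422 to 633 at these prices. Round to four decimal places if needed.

Δx* = 15.6296

Let x' = x−3, y' = y−15. MRS = y'/x' = p_x/p_y.
Substituting into the budget: x* = 3 + 0.5·(M − 3·p_x − 15·p_y)/p_x, and y* = 15 + 0.5·(…)/p_y.
Discretionary income = 422 − 3·6.75 − 15·6.8 = 299.75; x* = 3 + 0.5·299.75/6.75 = 25.2037.
At M' = 633: x* = 40.8333. Change: 40.8333 − 25.2037 = 15.6296.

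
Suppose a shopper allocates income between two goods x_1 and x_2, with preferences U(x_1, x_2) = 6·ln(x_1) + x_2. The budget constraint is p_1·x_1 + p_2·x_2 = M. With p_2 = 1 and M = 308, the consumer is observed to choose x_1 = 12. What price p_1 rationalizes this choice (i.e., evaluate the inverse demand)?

Set MRS = p_1/p_2: (6/x_1)/1 = p_1/p_2.
So x_1*(p_1,p_2) = 6·p_2/p_1, independent of income; and x_2* = (M − 6·p_2)/p_2.
Set x_1* = 12 in the demand function and solve for p_1: p_1 = 0.5.

p_1 = 0.5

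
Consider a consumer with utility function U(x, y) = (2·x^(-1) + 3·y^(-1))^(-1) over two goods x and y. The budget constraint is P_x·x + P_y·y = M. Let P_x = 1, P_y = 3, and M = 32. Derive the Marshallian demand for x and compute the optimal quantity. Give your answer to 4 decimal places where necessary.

x* = 10.2521

From the CES first-order condition, (2/3)·(y/x)^(2) = P_x/P_y.
Solve for the ratio: y/x = [(3/2)·P_x/P_y]^(0.5).
With the ratio pinned down, the budget gives x* = M/(P_x + P_y·(y/x)) and y* = (y/x)·x*.
Numerically y/x = 0.707107, so x* = 32/(1 + 3·0.707107) = 10.2521.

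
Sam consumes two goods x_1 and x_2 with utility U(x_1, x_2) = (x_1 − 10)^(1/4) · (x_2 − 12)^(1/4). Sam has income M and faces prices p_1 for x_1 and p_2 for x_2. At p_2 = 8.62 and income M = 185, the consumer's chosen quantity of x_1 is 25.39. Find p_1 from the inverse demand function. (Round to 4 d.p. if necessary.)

Let x_1' = x_1−10, x_2' = x_2−12. MRS = x_2'/x_1' = p_1/p_2.
After buying the subsistence bundle (10, 12), a share 0.5 of the remaining income goes to x_1: x_1* = 10 + 0.5·(M − 10p_1 − 12p_2)/p_1.
Set x_1* = 25.39 in the demand function and solve for p_1: p_1 = 2.

p_1 = 2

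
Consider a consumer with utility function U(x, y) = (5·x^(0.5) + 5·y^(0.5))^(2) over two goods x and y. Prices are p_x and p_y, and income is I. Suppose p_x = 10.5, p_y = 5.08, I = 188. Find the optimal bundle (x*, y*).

With the ratio pinned down, the budget gives x* = I/(p_x + p_y·(y/x)) and y* = (y/x)·x*.
Numerically y/x = 4.272196, so x* = 188/(10.5 + 5.08·4.272196) = 5.838 and y* = 4.272196·5.838 = 24.9411.

x* = 5.838, y* = 24.9411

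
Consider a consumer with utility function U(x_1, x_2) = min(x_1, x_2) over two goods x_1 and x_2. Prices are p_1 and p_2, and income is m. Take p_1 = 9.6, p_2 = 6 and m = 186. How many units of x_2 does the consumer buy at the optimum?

x_2* = 11.9231

With perfect complements, no substitution: consume in ratio x_1:x_2 = 1:1.
Budget: p_1·x_1 + p_2·x_1 = m, so (p_1 + p_2)·x_1 = m.
Demand: x_1*(p_1,p_2,m) = m/(p_1 + p_2), x_2* = m/(p_1 + p_2).
Here 9.6 + 6 = 15.6, giving x_2* = 11.9231.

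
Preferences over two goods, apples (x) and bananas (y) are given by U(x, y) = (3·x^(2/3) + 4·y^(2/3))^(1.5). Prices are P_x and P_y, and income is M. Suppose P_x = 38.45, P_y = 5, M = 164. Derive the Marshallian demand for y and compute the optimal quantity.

y* = 32.5677

MU_x ∝ 3·x^(-1/3), MU_y ∝ 4·y^(-1/3), so MRS = (3/4)·(y/x)^(1/3) = P_x/P_y.
Solve for the ratio: y/x = [(4/3)·P_x/P_y]^(3).
With the ratio pinned down, the budget gives x* = M/(P_x + P_y·(y/x)) and y* = (y/x)·x*.
Numerically y/x = 1077.941592, so x* = 164/(38.45 + 5·1077.941592) = 0.0302 and y* = 1077.941592·0.0302 = 32.5677.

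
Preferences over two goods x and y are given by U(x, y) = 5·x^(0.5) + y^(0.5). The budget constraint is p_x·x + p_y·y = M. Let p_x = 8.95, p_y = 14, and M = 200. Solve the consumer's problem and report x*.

MRS = MU_x/MU_y = 5·(y/x)^(0.5). Set equal to p_x/p_y.
Hence y/x = ((1/5)·p_x/p_y)^(1/(0.5)), i.e. raised to the 2 power.
With the ratio pinned down, the budget gives x* = M/(p_x + p_y·(y/x)) and y* = (y/x)·x*.
Numerically y/x = 0.016347, so x* = 200/(8.95 + 14·0.016347) = 21.7892.

x* = 21.7892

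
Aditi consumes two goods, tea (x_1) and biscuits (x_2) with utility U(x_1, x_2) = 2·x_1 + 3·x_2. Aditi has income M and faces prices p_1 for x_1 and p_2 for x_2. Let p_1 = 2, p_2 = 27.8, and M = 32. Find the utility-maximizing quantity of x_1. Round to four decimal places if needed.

Perfect substitutes: compare marginal utility per dollar. 2/p_1 vs 3/p_2 → 1 vs 0.1079.
x_1 gives more utility per dollar, so spend all income on x_1: x_1* = M/p_1, x_2* = 0.
Numerically: x_1* = 16, x_2* = 0.

x_1* = 16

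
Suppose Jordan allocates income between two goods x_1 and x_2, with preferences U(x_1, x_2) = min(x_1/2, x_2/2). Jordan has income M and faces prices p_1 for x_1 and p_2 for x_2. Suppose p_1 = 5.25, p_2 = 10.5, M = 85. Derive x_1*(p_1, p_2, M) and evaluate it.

x_1* = 5.3968

Leontief preferences: the optimum is at the kink where x_1/2 = x_2/2, i.e. x_2 = x_1.
Budget: p_1·x_1 + p_2·x_1 = M, so (2·p_1 + 2·p_2)·x_1 = 2·M.
Demand: x_1*(p_1,p_2,M) = 2·M/(2·p_1 + 2·p_2), x_2* = 2·M/(2·p_1 + 2·p_2).
Here 2·5.25 + 2·10.5 = 31.5, giving x_1* = 5.3968.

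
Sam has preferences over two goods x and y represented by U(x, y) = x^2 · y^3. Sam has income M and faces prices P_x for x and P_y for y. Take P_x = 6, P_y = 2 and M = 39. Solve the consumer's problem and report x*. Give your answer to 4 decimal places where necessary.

Tangency: MRS = (2/3)·y/x = P_x/P_y.
Rearranging, P_y·y = (3/2)·P_x·x. Substituting into the budget gives P_x·x·(1 + (3/2)) = M.
Demand: x*(P_x,P_y,M) = 0.4·M/P_x and y* = 0.6·M/P_y.
At P_x=6, P_y=2, M=39: x* = 0.4·39/6 = 2.6.

x* = 2.6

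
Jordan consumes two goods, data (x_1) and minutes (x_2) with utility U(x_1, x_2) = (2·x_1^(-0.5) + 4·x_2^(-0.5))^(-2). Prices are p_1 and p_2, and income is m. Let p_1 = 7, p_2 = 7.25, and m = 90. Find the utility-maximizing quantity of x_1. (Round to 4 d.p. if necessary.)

x_1* = 4.9335

With the ratio pinned down, the budget gives x_1* = m/(p_1 + p_2·(x_2/x_1)) and x_2* = (x_2/x_1)·x_1*.
Numerically x_2/x_1 = 1.550696, so x_1* = 90/(7 + 7.25·1.550696) = 4.9335.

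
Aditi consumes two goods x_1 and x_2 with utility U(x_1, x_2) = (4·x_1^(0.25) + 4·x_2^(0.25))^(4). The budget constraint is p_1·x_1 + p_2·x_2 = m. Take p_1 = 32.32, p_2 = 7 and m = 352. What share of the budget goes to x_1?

From the CES first-order condition, (x_2/x_1)^(0.75) = p_1/p_2.
Hence x_2/x_1 = (p_1/p_2)^(1/(0.75)), i.e. raised to the 4/3 power.
Substitute x_2 = (x_2/x_1)·x_1 into the budget: x_1* = m/(p_1 + p_2·(x_2/x_1)).
Numerically x_2/x_1 = 7.688313, so x_1* = 352/(32.32 + 7·7.688313) = 4.0865 and x_2* = 7.688313·4.0865 = 31.418.
Expenditure on x_1: 32.32·4.0865 = 132.0743; share = 0.3752.

share on x_1 = 0.3752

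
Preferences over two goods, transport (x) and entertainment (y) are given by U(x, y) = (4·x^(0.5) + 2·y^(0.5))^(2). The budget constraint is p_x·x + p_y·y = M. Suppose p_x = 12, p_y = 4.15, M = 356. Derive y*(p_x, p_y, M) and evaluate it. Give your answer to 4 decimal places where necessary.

From the CES first-order condition, 2·(y/x)^(0.5) = p_x/p_y.
Solve for the ratio: y/x = [(1/2)·p_x/p_y]^(2).
With the ratio pinned down, the budget gives x* = M/(p_x + p_y·(y/x)) and y* = (y/x)·x*.
Numerically y/x = 2.090289, so x* = 356/(12 + 4.15·2.090289) = 17.2191 and y* = 2.090289·17.2191 = 35.9929.

y* = 35.9929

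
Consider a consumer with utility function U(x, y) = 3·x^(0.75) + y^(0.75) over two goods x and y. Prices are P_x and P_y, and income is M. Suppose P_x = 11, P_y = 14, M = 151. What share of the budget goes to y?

share on y = 0.006

MU_x ∝ 3·x^(-0.25), MU_y ∝ y^(-0.25), so MRS = 3·(y/x)^(0.25) = P_x/P_y.
Solve for the ratio: y/x = [(1/3)·P_x/P_y]^(4).
Substitute y = (y/x)·x into the budget: x* = M/(P_x + P_y·(y/x)).
Numerically y/x = 0.004705, so x* = 151/(11 + 14·0.004705) = 13.6456 and y* = 0.004705·13.6456 = 0.0642.
Expenditure on y: 14·0.0642 = 0.8989; share = 0.006.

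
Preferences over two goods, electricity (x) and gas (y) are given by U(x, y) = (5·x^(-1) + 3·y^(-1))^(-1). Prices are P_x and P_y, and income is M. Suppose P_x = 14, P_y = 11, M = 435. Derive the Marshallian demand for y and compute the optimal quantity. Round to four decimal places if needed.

y* = 16.0987

MU_x ∝ 5·x^(-2), MU_y ∝ 3·y^(-2), so MRS = (5/3)·(y/x)^(2) = P_x/P_y.
Solve for the ratio: y/x = [(3/5)·P_x/P_y]^(0.5).
Substitute y = (y/x)·x into the budget: x* = M/(P_x + P_y·(y/x)).
Numerically y/x = 0.873863, so x* = 435/(14 + 11·0.873863) = 18.4225 and y* = 0.873863·18.4225 = 16.0987.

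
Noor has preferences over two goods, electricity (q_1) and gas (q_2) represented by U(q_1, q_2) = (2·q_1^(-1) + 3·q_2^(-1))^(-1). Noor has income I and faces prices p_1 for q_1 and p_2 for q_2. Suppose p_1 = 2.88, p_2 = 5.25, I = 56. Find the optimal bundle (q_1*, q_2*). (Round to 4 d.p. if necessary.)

q_1* = 7.3276, q_2* = 6.647

MRS = MU_q_1/MU_q_2 = (2/3)·(q_2/q_1)^(2). Set equal to p_1/p_2.
Hence q_2/q_1 = ((3/2)·p_1/p_2)^(1/(2)), i.e. raised to the 0.5 power.
Substitute q_2 = (q_2/q_1)·q_1 into the budget: q_1* = I/(p_1 + p_2·(q_2/q_1)).
Numerically q_2/q_1 = 0.907115, so q_1* = 56/(2.88 + 5.25·0.907115) = 7.3276 and q_2* = 0.907115·7.3276 = 6.647.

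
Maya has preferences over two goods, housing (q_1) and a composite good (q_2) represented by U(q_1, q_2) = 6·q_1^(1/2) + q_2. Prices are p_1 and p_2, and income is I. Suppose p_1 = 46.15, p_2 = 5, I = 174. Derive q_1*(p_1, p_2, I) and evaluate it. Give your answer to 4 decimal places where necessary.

q_1* = 0.1056

Set MRS = p_1/p_2: 3·q_1^(−1/2) = p_1/p_2.
Solve: √q_1 = 3·p_2/p_1, so q_1*(p_1,p_2) = (3·p_2/p_1)², and q_2* = (I − p_1·q_1*)/p_2.
Plugging in: q_1* = (3·5/46.15)² = 0.1056.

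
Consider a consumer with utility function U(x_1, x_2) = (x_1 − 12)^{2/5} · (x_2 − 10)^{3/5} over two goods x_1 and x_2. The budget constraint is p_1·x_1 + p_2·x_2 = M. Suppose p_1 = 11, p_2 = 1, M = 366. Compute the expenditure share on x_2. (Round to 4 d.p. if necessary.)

MRS = (2/3)·(x_2−10)/(x_1−12). Tangency with p_1/p_2 gives x_2−10 = (3/2)·(p_1/p_2)·(x_1−12).
Substituting into the budget: x_1* = 12 + 0.4·(M − 12·p_1 − 10·p_2)/p_1, and x_2* = 10 + 0.6·(…)/p_2.
Discretionary income = 366 − 12·11 − 10·1 = 224; x_1* = 12 + 0.4·224/11 = 20.1455; x_2* = 10 + 0.6·224/1 = 144.4.
Expenditure on x_2: 1·144.4 = 144.4; share = 0.3945.

share on x_2 = 0.3945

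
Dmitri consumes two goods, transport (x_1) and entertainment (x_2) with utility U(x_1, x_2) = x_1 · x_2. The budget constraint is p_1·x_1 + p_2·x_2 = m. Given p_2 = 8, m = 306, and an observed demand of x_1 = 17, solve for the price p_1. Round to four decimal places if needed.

p_1 = 9

Tangency: MRS = x_2/x_1 = p_1/p_2.
So p_2·x_2 = p_1·x_1; combined with the budget, a share 0.5 of income goes to x_1.
Demand: x_1*(p_1,p_2,m) = 0.5·m/p_1 and x_2* = 0.5·m/p_2.
Set x_1* = 17 in the demand function and solve for p_1: p_1 = 9.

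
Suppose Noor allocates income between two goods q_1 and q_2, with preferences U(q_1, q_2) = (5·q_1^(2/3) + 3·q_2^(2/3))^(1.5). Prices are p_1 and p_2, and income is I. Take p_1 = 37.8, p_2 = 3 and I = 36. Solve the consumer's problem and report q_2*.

MRS = MU_q_1/MU_q_2 = (5/3)·(q_2/q_1)^(1/3). Set equal to p_1/p_2.
Hence q_2/q_1 = ((3/5)·p_1/p_2)^(1/(1/3)), i.e. raised to the 3 power.
Substitute q_2 = (q_2/q_1)·q_1 into the budget: q_1* = I/(p_1 + p_2·(q_2/q_1)).
Numerically q_2/q_1 = 432.081216, so q_1* = 36/(37.8 + 3·432.081216) = 0.027 and q_2* = 432.081216·0.027 = 11.66.

q_2* = 11.66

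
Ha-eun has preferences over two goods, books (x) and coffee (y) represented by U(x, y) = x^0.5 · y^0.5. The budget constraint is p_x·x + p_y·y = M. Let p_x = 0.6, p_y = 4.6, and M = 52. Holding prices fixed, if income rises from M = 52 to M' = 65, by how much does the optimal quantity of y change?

Δy* = 1.413

Tangency: MRS = y/x = p_x/p_y.
Rearranging, p_y·y = p_x·x. Substituting into the budget gives p_x·x·(1 + 1) = M.
Demand: x*(p_x,p_y,M) = 0.5·M/p_x and y* = 0.5·M/p_y.
At p_x=0.6, p_y=4.6, M=52: y* = 0.5·52/4.6 = 5.6522.
At M' = 65: y* = 7.0652. Change: 7.0652 − 5.6522 = 1.413.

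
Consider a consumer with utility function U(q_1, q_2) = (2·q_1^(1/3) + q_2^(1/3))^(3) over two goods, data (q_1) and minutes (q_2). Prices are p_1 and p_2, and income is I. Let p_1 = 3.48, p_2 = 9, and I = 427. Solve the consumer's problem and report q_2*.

MRS = MU_q_1/MU_q_2 = 2·(q_2/q_1)^(2/3). Set equal to p_1/p_2.
Solve for the ratio: q_2/q_1 = [(1/2)·p_1/p_2]^(1.5).
With the ratio pinned down, the budget gives q_1* = I/(p_1 + p_2·(q_2/q_1)) and q_2* = (q_2/q_1)·q_1*.
Numerically q_2/q_1 = 0.085008, so q_1* = 427/(3.48 + 9·0.085008) = 100.5872 and q_2* = 0.085008·100.5872 = 8.5507.

q_2* = 8.5507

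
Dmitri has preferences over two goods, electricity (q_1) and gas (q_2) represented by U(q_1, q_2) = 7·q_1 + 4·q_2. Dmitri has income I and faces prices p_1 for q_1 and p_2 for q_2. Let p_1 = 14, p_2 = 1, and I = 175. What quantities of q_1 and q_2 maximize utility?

q_1* = 0, q_2* = 175

Perfect substitutes: compare marginal utility per dollar. 7/p_1 vs 4/p_2 → 0.5 vs 4.
q_2 gives more utility per dollar, so spend all income on q_2: q_2* = I/p_2, q_1* = 0.
Numerically: q_1* = 0, q_2* = 175.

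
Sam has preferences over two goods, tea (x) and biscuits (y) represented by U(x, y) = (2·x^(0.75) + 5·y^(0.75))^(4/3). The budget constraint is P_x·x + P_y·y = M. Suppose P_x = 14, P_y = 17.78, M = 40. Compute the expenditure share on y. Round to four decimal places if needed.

MU_x ∝ 2·x^(-0.25), MU_y ∝ 5·y^(-0.25), so MRS = (2/5)·(y/x)^(0.25) = P_x/P_y.
Solve for the ratio: y/x = [(5/2)·P_x/P_y]^(4).
Substitute y = (y/x)·x into the budget: x* = M/(P_x + P_y·(y/x)).
Numerically y/x = 15.015685, so x* = 40/(14 + 17.78·15.015685) = 0.1424 and y* = 15.015685·0.1424 = 2.1376.
Expenditure on y: 17.78·2.1376 = 38.007; share = 0.9502.

share on y = 0.9502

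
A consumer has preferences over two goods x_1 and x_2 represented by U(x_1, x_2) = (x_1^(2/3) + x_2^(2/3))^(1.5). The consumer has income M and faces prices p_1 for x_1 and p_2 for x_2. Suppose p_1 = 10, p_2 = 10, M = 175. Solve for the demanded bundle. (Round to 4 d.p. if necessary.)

x_1* = 8.75, x_2* = 8.75

MU_x_1 ∝ x_1^(-1/3), MU_x_2 ∝ x_2^(-1/3), so MRS = (x_2/x_1)^(1/3) = p_1/p_2.
Hence x_2/x_1 = (p_1/p_2)^(1/(1/3)), i.e. raised to the 3 power.
Substitute x_2 = (x_2/x_1)·x_1 into the budget: x_1* = M/(p_1 + p_2·(x_2/x_1)).
Numerically x_2/x_1 = 1, so x_1* = 175/(10 + 10·1) = 8.75 and x_2* = 1·8.75 = 8.75.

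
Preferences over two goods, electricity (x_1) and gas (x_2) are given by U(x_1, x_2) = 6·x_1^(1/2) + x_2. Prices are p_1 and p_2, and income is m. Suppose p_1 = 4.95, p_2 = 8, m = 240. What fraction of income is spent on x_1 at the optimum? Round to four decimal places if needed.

MU_x_1 = 3/√x_1, MU_x_2 = 1. Tangency: 3/√x_1 = p_1/p_2.
Thus x_1* = (3·p_2/p_1)² — independent of m — with the rest of income spent on x_2.
Plugging in: x_1* = (3·8/4.95)² = 23.5078, x_2* = 15.4545.
Expenditure on x_1: 4.95·23.5078 = 116.3636; share = 0.4848.

share on x_1 = 0.4848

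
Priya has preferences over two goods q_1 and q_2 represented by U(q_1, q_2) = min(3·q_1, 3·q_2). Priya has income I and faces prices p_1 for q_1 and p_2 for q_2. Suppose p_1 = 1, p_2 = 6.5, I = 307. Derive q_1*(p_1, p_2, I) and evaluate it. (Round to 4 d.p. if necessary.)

q_1* = 40.9333

With perfect complements, no substitution: consume in ratio q_1:q_2 = 3:3.
Budget: p_1·q_1 + p_2·q_1 = I, so (3·p_1 + 3·p_2)·q_1 = 3·I.
Demand: q_1*(p_1,p_2,I) = 3·I/(3·p_1 + 3·p_2), q_2* = 3·I/(3·p_1 + 3·p_2).
Here 3·1 + 3·6.5 = 22.5, giving q_1* = 40.9333.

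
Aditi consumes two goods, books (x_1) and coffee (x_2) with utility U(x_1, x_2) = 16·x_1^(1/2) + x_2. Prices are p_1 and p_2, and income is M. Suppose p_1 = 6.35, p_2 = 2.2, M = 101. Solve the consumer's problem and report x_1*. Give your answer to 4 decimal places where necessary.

Utility is quasi-linear in x_2; the FOC for x_1 is 8/√x_1 = p_1/p_2.
Thus x_1* = (8·p_2/p_1)² — independent of M — with the rest of income spent on x_2.
Plugging in: x_1* = (8·2.2/6.35)² = 7.6821.

x_1* = 7.6821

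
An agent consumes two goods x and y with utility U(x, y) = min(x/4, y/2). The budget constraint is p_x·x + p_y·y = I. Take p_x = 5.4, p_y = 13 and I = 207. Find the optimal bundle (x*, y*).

x* = 17.395, y* = 8.6975

Here 4·5.4 + 2·13 = 47.6, giving x* = 17.395 and y* = 8.6975.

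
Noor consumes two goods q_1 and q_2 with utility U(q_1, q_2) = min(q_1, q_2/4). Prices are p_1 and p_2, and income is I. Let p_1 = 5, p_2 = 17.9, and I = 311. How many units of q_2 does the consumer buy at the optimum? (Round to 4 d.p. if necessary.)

q_2* = 16.2402

Demand: q_1*(p_1,p_2,I) = I/(p_1 + 4·p_2), q_2* = 4·I/(p_1 + 4·p_2).
Here 5 + 4·17.9 = 76.6, giving q_2* = 16.2402.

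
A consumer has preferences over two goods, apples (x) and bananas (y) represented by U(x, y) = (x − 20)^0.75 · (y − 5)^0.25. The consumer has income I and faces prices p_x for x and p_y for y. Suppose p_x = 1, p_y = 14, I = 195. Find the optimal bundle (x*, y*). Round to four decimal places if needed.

x* = 98.75, y* = 6.875

Let x' = x−20, y' = y−5. MRS = 3·y'/x' = p_x/p_y.
After buying the subsistence bundle (20, 5), a share 0.75 of the remaining income goes to x: x* = 20 + 0.75·(I − 20p_x − 5p_y)/p_x.
Discretionary income = 195 − 20·1 − 5·14 = 105; x* = 20 + 0.75·105/1 = 98.75; y* = 5 + 0.25·105/14 = 6.875.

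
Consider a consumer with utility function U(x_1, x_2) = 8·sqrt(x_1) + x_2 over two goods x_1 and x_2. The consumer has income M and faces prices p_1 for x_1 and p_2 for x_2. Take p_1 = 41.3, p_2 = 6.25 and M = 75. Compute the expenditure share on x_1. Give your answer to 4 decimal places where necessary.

share on x_1 = 0.2018

MU_x_1 = 4/√x_1, MU_x_2 = 1. Tangency: 4/√x_1 = p_1/p_2.
Solve: √x_1 = 4·p_2/p_1, so x_1*(p_1,p_2) = (4·p_2/p_1)², and x_2* = (M − p_1·x_1*)/p_2.
Plugging in: x_1* = (4·6.25/41.3)² = 0.3664, x_2* = 9.5787.
Expenditure on x_1: 41.3·0.3664 = 15.1332; share = 0.2018.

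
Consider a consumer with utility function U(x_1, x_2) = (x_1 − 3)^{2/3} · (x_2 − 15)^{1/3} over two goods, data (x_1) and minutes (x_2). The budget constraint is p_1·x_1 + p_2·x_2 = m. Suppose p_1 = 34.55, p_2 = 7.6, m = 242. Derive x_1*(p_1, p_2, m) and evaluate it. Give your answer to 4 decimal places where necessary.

x_1* = 3.4699

Let x_1' = x_1−3, x_2' = x_2−15. MRS = 2·x_2'/x_1' = p_1/p_2.
Substituting into the budget: x_1* = 3 + 2/3·(m − 3·p_1 − 15·p_2)/p_1, and x_2* = 15 + 1/3·(…)/p_2.
Discretionary income = 242 − 3·34.55 − 15·7.6 = 24.35; x_1* = 3 + 2/3·24.35/34.55 = 3.4699.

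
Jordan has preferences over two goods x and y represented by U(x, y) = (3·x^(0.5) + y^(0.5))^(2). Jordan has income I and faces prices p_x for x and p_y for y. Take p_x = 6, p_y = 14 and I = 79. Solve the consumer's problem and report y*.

With the ratio pinned down, the budget gives x* = I/(p_x + p_y·(y/x)) and y* = (y/x)·x*.
Numerically y/x = 0.020408, so x* = 79/(6 + 14·0.020408) = 12.5682 and y* = 0.020408·12.5682 = 0.2565.

y* = 0.2565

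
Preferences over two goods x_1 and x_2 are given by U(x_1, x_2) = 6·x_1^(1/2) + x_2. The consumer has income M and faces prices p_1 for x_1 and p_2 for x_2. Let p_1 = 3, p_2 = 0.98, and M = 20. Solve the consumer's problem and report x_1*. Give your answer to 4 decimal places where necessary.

x_1* = 0.9604

MU_x_1 = 3/√x_1, MU_x_2 = 1. Tangency: 3/√x_1 = p_1/p_2.
Thus x_1* = (3·p_2/p_1)² — independent of M — with the rest of income spent on x_2.
Plugging in: x_1* = (3·0.98/3)² = 0.9604.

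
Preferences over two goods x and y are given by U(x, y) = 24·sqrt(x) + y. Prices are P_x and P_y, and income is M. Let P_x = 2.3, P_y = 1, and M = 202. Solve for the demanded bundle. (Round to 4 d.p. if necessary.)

MU_x = 12/√x, MU_y = 1. Tangency: 12/√x = P_x/P_y.
Solve: √x = 12·P_y/P_x, so x*(P_x,P_y) = (12·P_y/P_x)², and y* = (M − P_x·x*)/P_y.
Plugging in: x* = (12·1/2.3)² = 27.2212, y* = 139.3913.

x* = 27.2212, y* = 139.3913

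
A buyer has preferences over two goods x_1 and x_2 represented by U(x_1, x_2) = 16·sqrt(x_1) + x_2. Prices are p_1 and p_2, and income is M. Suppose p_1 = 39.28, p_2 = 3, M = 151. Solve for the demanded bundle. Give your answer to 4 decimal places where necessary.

x_1* = 0.3733, x_2* = 45.4453

MU_x_1 = 8/√x_1, MU_x_2 = 1. Tangency: 8/√x_1 = p_1/p_2.
Solve: √x_1 = 8·p_2/p_1, so x_1*(p_1,p_2) = (8·p_2/p_1)², and x_2* = (M − p_1·x_1*)/p_2.
Plugging in: x_1* = (8·3/39.28)² = 0.3733, x_2* = 45.4453.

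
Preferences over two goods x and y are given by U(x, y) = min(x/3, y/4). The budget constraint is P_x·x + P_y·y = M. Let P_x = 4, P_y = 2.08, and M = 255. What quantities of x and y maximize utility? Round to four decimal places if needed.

With perfect complements, no substitution: consume in ratio x:y = 3:4.
Budget: P_x·x + P_y·(4/3)·x = M, so (3·P_x + 4·P_y)·x = 3·M.
Demand: x*(P_x,P_y,M) = 3·M/(3·P_x + 4·P_y), y* = 4·M/(3·P_x + 4·P_y).
Here 3·4 + 4·2.08 = 20.32, giving x* = 37.6476 and y* = 50.1969.

x* = 37.6476, y* = 50.1969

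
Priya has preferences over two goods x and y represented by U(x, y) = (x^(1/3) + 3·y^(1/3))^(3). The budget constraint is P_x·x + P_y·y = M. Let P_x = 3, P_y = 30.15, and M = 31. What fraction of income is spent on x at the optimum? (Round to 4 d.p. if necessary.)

MU_x ∝ x^(-2/3), MU_y ∝ 3·y^(-2/3), so MRS = (1/3)·(y/x)^(2/3) = P_x/P_y.
Hence y/x = (3·P_x/P_y)^(1/(2/3)), i.e. raised to the 1.5 power.
With the ratio pinned down, the budget gives x* = M/(P_x + P_y·(y/x)) and y* = (y/x)·x*.
Numerically y/x = 0.163092, so x* = 31/(3 + 30.15·0.163092) = 3.9155 and y* = 0.163092·3.9155 = 0.6386.
Expenditure on x: 3·3.9155 = 11.7465; share = 0.3789.

share on x = 0.3789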